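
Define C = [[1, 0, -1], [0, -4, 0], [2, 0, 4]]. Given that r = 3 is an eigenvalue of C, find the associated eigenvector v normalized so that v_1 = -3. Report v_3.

C − 3I = [[-2, 0, -1], [0, -7, 0], [2, 0, 1]].
Solving (C − 3I)v = 0 gives the eigenspace spanned by (-3, 0, 6).
With v_1 = -3, v = (-3, 0, 6), so v_3 = 6.

6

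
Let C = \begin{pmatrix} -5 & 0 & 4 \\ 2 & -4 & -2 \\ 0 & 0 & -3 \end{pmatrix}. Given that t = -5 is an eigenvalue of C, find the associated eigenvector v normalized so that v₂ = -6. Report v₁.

3

C + 5I = [[0, 0, 4], [2, 1, -2], [0, 0, 2]].
Solving (C + 5I)v = 0 gives the eigenspace spanned by (3, -6, 0).
With v₂ = -6, v = (3, -6, 0), so v₁ = 3.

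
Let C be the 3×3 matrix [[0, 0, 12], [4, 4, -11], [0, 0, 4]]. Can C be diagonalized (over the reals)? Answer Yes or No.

Characteristic polynomial: p(r) = r^3 - 8r^2 + 16r = r(r - 4)^2.
r = 4 has algebraic multiplicity 2; rank(C − 4I) = 2, so geometric multiplicity = 1.
Geometric multiplicity < algebraic multiplicity, so C is not diagonalizable.

No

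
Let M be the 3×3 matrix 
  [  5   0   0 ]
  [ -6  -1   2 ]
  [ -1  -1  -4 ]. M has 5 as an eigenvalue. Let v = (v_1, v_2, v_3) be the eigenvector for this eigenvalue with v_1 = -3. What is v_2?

M − 5I = [[0, 0, 0], [-6, -6, 2], [-1, -1, -9]].
Solving (M − 5I)v = 0 gives the eigenspace spanned by (-3, 3, 0).
With v_1 = -3, v = (-3, 3, 0), so v_2 = 3.

3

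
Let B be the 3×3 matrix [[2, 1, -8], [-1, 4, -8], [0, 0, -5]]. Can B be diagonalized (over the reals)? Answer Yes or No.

Characteristic polynomial: p(μ) = μ^3 - μ^2 - 21μ + 45 = (μ - 3)^2(μ + 5).
μ = 3 has algebraic multiplicity 2; rank(B − 3I) = 2, so geometric multiplicity = 1.
Geometric multiplicity < algebraic multiplicity, so B is not diagonalizable.

No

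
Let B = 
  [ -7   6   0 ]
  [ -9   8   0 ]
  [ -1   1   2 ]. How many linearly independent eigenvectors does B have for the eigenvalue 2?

B − 2I = [[-9, 6, 0], [-9, 6, 0], [-1, 1, 0]].
This matrix has rank 2, so its null space has dimension 3 − 2 = 1.

1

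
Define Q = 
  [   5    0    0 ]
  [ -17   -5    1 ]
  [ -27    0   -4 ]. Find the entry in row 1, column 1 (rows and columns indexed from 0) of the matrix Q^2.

25

Characteristic polynomial: r^3 + 4r^2 - 25r - 100 = (r - 5)(r + 4)(r + 5), so the eigenvalues are -5, -4, 5.
r=5: eigenvector (1, -2, -3).
r=-4: eigenvector (0, 1, 1).
r=-5: eigenvector (0, 1, 0).
P = [[1, 0, 0], [-2, 1, 1], [-3, 1, 0]], D = diag(5, -4, -5), P⁻¹ = [[1, 0, 0], [3, 0, 1], [-1, 1, -1]].
Q² = P·diag(25, 16, 25)·P⁻¹ = [[25, 0, 0], [-27, 25, -9], [-27, 0, 16]].
The requested entry is 25.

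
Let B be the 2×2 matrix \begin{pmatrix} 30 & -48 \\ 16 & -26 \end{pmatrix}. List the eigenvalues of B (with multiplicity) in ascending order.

Characteristic polynomial: p(s) = s^2 - 4s - 12 = (s - 6)(s + 2).
Roots (with multiplicity): -2, 6.

-2, 6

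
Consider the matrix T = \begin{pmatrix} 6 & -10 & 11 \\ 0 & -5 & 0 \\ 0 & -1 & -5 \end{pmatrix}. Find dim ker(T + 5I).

T + 5I = [[11, -10, 11], [0, 0, 0], [0, -1, 0]].
This matrix has rank 2, so its null space has dimension 3 − 2 = 1.

1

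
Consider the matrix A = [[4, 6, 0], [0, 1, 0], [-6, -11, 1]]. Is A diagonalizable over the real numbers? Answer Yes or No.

Characteristic polynomial: p(t) = t^3 - 6t^2 + 9t - 4 = (t - 4)(t - 1)^2.
t = 1 has algebraic multiplicity 2; rank(A − 1I) = 2, so geometric multiplicity = 1.
Geometric multiplicity < algebraic multiplicity, so A is not diagonalizable.

No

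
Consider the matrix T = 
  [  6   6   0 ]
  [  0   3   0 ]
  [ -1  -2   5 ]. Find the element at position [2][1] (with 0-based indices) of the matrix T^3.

Characteristic polynomial: λ^3 - 14λ^2 + 63λ - 90 = (λ - 6)(λ - 5)(λ - 3), so the eigenvalues are 3, 5, 6.
λ=3: eigenvector (-2, 1, 0).
λ=6: eigenvector (1, 0, -1).
λ=5: eigenvector (0, 0, 1).
P = [[-2, 1, 0], [1, 0, 0], [0, -1, 1]], D = diag(3, 6, 5), P⁻¹ = [[0, 1, 0], [1, 2, 0], [1, 2, 1]].
T³ = P·diag(27, 216, 125)·P⁻¹ = [[216, 378, 0], [0, 27, 0], [-91, -182, 125]].
The requested entry is -182.

-182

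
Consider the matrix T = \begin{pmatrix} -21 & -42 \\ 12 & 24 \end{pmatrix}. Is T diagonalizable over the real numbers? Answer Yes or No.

Characteristic polynomial: p(r) = r^2 - 3r = r(r - 3).
All 2 eigenvalues are distinct, so T is diagonalizable.

Yes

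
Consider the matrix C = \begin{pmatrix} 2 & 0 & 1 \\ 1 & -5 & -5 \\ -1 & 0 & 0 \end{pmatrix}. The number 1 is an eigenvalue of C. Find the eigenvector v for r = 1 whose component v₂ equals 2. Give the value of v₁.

C − 1I = [[1, 0, 1], [1, -6, -5], [-1, 0, -1]].
Solving (C − 1I)v = 0 gives the eigenspace spanned by (2, 2, -2).
With v₂ = 2, v = (2, 2, -2), so v₁ = 2.

2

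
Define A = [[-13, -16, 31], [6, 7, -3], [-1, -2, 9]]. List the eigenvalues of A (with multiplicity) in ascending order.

-5, 4, 4

Characteristic polynomial: p(t) = t^3 - 3t^2 - 24t + 80 = (t - 4)^2(t + 5).
Roots (with multiplicity): -5, 4, 4.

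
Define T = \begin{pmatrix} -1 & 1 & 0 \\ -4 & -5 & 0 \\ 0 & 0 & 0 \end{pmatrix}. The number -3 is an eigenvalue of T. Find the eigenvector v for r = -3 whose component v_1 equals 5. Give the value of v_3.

T + 3I = [[2, 1, 0], [-4, -2, 0], [0, 0, 3]].
Solving (T + 3I)v = 0 gives the eigenspace spanned by (5, -10, 0).
With v_1 = 5, v = (5, -10, 0), so v_3 = 0.

0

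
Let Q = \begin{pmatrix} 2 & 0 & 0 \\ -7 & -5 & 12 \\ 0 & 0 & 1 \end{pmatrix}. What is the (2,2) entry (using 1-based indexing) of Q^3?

Characteristic polynomial: s^3 + 2s^2 - 13s + 10 = (s - 2)(s - 1)(s + 5), so the eigenvalues are -5, 1, 2.
s=2: eigenvector (1, -1, 0).
s=-5: eigenvector (0, 1, 0).
s=1: eigenvector (0, 2, 1).
P = [[1, 0, 0], [-1, 1, 2], [0, 0, 1]], D = diag(2, -5, 1), P⁻¹ = [[1, 0, 0], [1, 1, -2], [0, 0, 1]].
Q³ = P·diag(8, -125, 1)·P⁻¹ = [[8, 0, 0], [-133, -125, 252], [0, 0, 1]].
The requested entry is -125.

-125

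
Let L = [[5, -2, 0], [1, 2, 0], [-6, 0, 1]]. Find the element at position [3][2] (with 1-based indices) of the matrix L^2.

Characteristic polynomial: t^3 - 8t^2 + 19t - 12 = (t - 4)(t - 3)(t - 1), so the eigenvalues are 1, 3, 4.
t=4: eigenvector (2, 1, -4).
t=3: eigenvector (1, 1, -3).
t=1: eigenvector (0, 0, 1).
P = [[2, 1, 0], [1, 1, 0], [-4, -3, 1]], D = diag(4, 3, 1), P⁻¹ = [[1, -1, 0], [-1, 2, 0], [1, 2, 1]].
L² = P·diag(16, 9, 1)·P⁻¹ = [[23, -14, 0], [7, 2, 0], [-36, 12, 1]].
The requested entry is 12.

12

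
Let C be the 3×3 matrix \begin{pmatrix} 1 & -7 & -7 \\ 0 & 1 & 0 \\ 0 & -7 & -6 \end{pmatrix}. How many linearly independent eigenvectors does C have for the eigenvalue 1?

2

C − 1I = [[0, -7, -7], [0, 0, 0], [0, -7, -7]].
This matrix has rank 1, so its null space has dimension 3 − 1 = 2.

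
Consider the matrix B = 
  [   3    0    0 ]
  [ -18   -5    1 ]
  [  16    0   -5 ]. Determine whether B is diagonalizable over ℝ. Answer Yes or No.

No

Characteristic polynomial: p(λ) = λ^3 + 7λ^2 - 5λ - 75 = (λ - 3)(λ + 5)^2.
λ = -5 has algebraic multiplicity 2; rank(B + 5I) = 2, so geometric multiplicity = 1.
Geometric multiplicity < algebraic multiplicity, so B is not diagonalizable.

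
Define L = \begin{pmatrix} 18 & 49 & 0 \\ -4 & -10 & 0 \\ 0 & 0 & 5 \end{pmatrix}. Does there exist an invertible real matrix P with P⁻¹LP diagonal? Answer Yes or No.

Characteristic polynomial: p(λ) = λ^3 - 13λ^2 + 56λ - 80 = (λ - 5)(λ - 4)^2.
λ = 4 has algebraic multiplicity 2; rank(L − 4I) = 2, so geometric multiplicity = 1.
Geometric multiplicity < algebraic multiplicity, so L is not diagonalizable.

No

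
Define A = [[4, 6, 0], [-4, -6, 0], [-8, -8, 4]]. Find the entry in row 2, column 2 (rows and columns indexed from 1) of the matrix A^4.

Characteristic polynomial: μ^3 - 2μ^2 - 8μ = μ(μ - 4)(μ + 2), so the eigenvalues are -2, 0, 4.
μ=-2: eigenvector (1, -1, 0).
μ=4: eigenvector (0, 0, 1).
μ=0: eigenvector (3, -2, 2).
P = [[1, 0, 3], [-1, 0, -2], [0, 1, 2]], D = diag(-2, 4, 0), P⁻¹ = [[-2, -3, 0], [-2, -2, 1], [1, 1, 0]].
A⁴ = P·diag(16, 256, 0)·P⁻¹ = [[-32, -48, 0], [32, 48, 0], [-512, -512, 256]].
The requested entry is 48.

48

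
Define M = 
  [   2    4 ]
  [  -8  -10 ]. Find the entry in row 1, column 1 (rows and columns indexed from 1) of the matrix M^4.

Characteristic polynomial: μ^2 + 8μ + 12 = (μ + 2)(μ + 6), so the eigenvalues are -6, -2.
μ=-6: eigenvector (-1, 2).
μ=-2: eigenvector (1, -1).
P = [[-1, 1], [2, -1]], D = diag(-6, -2), P⁻¹ = [[1, 1], [2, 1]].
M⁴ = P·diag(1296, 16)·P⁻¹ = [[-1264, -1280], [2560, 2576]].
The requested entry is -1264.

-1264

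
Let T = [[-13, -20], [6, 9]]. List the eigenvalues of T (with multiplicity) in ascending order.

Characteristic polynomial: p(λ) = λ^2 + 4λ + 3 = (λ + 1)(λ + 3).
Roots (with multiplicity): -3, -1.

-3, -1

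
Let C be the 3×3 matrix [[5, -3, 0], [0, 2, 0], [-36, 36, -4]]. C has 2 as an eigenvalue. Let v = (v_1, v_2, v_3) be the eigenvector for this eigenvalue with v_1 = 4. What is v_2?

C − 2I = [[3, -3, 0], [0, 0, 0], [-36, 36, -6]].
Solving (C − 2I)v = 0 gives the eigenspace spanned by (4, 4, 0).
With v_1 = 4, v = (4, 4, 0), so v_2 = 4.

4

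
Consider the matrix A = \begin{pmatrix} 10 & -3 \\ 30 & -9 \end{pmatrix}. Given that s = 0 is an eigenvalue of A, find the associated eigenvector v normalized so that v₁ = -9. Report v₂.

A = [[10, -3], [30, -9]].
Solving (A)v = 0 gives the eigenspace spanned by (-9, -30).
With v₁ = -9, v = (-9, -30), so v₂ = -30.

-30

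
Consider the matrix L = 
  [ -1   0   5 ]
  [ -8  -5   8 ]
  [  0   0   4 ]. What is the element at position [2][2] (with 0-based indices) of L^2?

16

Characteristic polynomial: μ^3 + 2μ^2 - 19μ - 20 = (μ - 4)(μ + 1)(μ + 5), so the eigenvalues are -5, -1, 4.
μ=-1: eigenvector (1, -2, 0).
μ=-5: eigenvector (0, 1, 0).
μ=4: eigenvector (1, 0, 1).
P = [[1, 0, 1], [-2, 1, 0], [0, 0, 1]], D = diag(-1, -5, 4), P⁻¹ = [[1, 0, -1], [2, 1, -2], [0, 0, 1]].
L² = P·diag(1, 25, 16)·P⁻¹ = [[1, 0, 15], [48, 25, -48], [0, 0, 16]].
The requested entry is 16.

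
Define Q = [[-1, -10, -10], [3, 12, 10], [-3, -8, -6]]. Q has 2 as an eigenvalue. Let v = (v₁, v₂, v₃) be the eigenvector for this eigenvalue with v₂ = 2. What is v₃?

-2

Q − 2I = [[-3, -10, -10], [3, 10, 10], [-3, -8, -8]].
Solving (Q − 2I)v = 0 gives the eigenspace spanned by (0, 2, -2).
With v₂ = 2, v = (0, 2, -2), so v₃ = -2.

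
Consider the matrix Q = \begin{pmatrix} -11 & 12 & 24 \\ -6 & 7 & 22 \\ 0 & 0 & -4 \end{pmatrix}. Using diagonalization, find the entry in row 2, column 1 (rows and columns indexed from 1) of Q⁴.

624

Characteristic polynomial: μ^3 + 8μ^2 + 11μ - 20 = (μ - 1)(μ + 4)(μ + 5), so the eigenvalues are -5, -4, 1.
μ=1: eigenvector (1, 1, 0).
μ=-5: eigenvector (-2, -1, 0).
μ=-4: eigenvector (0, -2, 1).
P = [[1, -2, 0], [1, -1, -2], [0, 0, 1]], D = diag(1, -5, -4), P⁻¹ = [[-1, 2, 4], [-1, 1, 2], [0, 0, 1]].
Q⁴ = P·diag(1, 625, 256)·P⁻¹ = [[1249, -1248, -2496], [624, -623, -1758], [0, 0, 256]].
The requested entry is 624.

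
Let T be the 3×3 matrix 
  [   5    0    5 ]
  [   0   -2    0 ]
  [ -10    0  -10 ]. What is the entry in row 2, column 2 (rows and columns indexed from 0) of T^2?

Characteristic polynomial: s^3 + 7s^2 + 10s = s(s + 2)(s + 5), so the eigenvalues are -5, -2, 0.
s=-5: eigenvector (1, 0, -2).
s=-2: eigenvector (0, 1, 0).
s=0: eigenvector (1, 0, -1).
P = [[1, 0, 1], [0, 1, 0], [-2, 0, -1]], D = diag(-5, -2, 0), P⁻¹ = [[-1, 0, -1], [0, 1, 0], [2, 0, 1]].
T² = P·diag(25, 4, 0)·P⁻¹ = [[-25, 0, -25], [0, 4, 0], [50, 0, 50]].
The requested entry is 50.

50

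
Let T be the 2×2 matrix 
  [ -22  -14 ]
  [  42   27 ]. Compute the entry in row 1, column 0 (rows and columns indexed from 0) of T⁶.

279930

Characteristic polynomial: μ^2 - 5μ - 6 = (μ - 6)(μ + 1), so the eigenvalues are -1, 6.
μ=6: eigenvector (1, -2).
μ=-1: eigenvector (2, -3).
P = [[1, 2], [-2, -3]], D = diag(6, -1), P⁻¹ = [[-3, -2], [2, 1]].
T⁶ = P·diag(46656, 1)·P⁻¹ = [[-139964, -93310], [279930, 186621]].
The requested entry is 279930.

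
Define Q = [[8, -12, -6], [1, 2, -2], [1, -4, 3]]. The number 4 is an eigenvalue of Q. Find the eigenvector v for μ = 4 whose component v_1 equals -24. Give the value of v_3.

-8

Q − 4I = [[4, -12, -6], [1, -2, -2], [1, -4, -1]].
Solving (Q − 4I)v = 0 gives the eigenspace spanned by (-24, -4, -8).
With v_1 = -24, v = (-24, -4, -8), so v_3 = -8.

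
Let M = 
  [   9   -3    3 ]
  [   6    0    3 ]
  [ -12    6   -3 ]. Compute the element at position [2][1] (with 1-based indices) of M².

Characteristic polynomial: λ^3 - 6λ^2 + 9λ = λ(λ - 3)^2, so the eigenvalues are 0, 3, 3.
λ=3: eigenvector (1, 1, -1).
λ=3: eigenvector (0, 1, 1).
λ=0: eigenvector (-1, -1, 2).
P = [[1, 0, -1], [1, 1, -1], [-1, 1, 2]], D = diag(3, 3, 0), P⁻¹ = [[3, -1, 1], [-1, 1, 0], [2, -1, 1]].
M² = P·diag(9, 9, 0)·P⁻¹ = [[27, -9, 9], [18, 0, 9], [-36, 18, -9]].
The requested entry is 18.

18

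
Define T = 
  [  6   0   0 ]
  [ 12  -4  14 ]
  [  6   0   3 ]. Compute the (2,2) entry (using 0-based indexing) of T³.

27

Characteristic polynomial: s^3 - 5s^2 - 18s + 72 = (s - 6)(s - 3)(s + 4), so the eigenvalues are -4, 3, 6.
s=6: eigenvector (1, 4, 2).
s=-4: eigenvector (0, 1, 0).
s=3: eigenvector (0, 2, 1).
P = [[1, 0, 0], [4, 1, 2], [2, 0, 1]], D = diag(6, -4, 3), P⁻¹ = [[1, 0, 0], [0, 1, -2], [-2, 0, 1]].
T³ = P·diag(216, -64, 27)·P⁻¹ = [[216, 0, 0], [756, -64, 182], [378, 0, 27]].
The requested entry is 27.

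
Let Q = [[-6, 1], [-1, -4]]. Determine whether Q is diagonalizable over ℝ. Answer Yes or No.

No

Characteristic polynomial: p(t) = t^2 + 10t + 25 = (t + 5)^2.
t = -5 has algebraic multiplicity 2; rank(Q + 5I) = 1, so geometric multiplicity = 1.
Geometric multiplicity < algebraic multiplicity, so Q is not diagonalizable.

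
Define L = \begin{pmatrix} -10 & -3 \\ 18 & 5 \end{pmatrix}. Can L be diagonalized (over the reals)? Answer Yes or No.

Characteristic polynomial: p(t) = t^2 + 5t + 4 = (t + 1)(t + 4).
All 2 eigenvalues are distinct, so L is diagonalizable.

Yes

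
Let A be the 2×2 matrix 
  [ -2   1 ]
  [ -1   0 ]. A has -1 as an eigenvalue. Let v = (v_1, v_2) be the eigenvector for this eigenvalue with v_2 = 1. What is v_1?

A + 1I = [[-1, 1], [-1, 1]].
Solving (A + 1I)v = 0 gives the eigenspace spanned by (1, 1).
With v_2 = 1, v = (1, 1), so v_1 = 1.

1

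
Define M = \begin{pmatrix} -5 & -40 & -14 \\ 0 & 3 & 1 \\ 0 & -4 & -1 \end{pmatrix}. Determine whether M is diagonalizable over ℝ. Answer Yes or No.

No

Characteristic polynomial: p(s) = s^3 + 3s^2 - 9s + 5 = (s - 1)^2(s + 5).
s = 1 has algebraic multiplicity 2; rank(M − 1I) = 2, so geometric multiplicity = 1.
Geometric multiplicity < algebraic multiplicity, so M is not diagonalizable.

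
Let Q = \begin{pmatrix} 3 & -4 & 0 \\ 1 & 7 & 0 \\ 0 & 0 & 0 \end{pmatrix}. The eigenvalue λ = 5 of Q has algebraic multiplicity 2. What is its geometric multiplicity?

1

Q − 5I = [[-2, -4, 0], [1, 2, 0], [0, 0, -5]].
This matrix has rank 2, so its null space has dimension 3 − 2 = 1.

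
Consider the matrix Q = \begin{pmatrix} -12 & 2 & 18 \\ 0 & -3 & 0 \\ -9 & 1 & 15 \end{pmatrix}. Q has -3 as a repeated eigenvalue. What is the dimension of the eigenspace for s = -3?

1

Q + 3I = [[-9, 2, 18], [0, 0, 0], [-9, 1, 18]].
This matrix has rank 2, so its null space has dimension 3 − 2 = 1.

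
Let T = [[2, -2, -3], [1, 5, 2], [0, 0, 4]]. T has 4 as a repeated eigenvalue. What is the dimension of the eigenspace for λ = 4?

1

T − 4I = [[-2, -2, -3], [1, 1, 2], [0, 0, 0]].
This matrix has rank 2, so its null space has dimension 3 − 2 = 1.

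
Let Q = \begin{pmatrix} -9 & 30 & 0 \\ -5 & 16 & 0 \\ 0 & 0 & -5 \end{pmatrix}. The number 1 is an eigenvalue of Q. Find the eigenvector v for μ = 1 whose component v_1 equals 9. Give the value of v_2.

3

Q − 1I = [[-10, 30, 0], [-5, 15, 0], [0, 0, -6]].
Solving (Q − 1I)v = 0 gives the eigenspace spanned by (9, 3, 0).
With v_1 = 9, v = (9, 3, 0), so v_2 = 3.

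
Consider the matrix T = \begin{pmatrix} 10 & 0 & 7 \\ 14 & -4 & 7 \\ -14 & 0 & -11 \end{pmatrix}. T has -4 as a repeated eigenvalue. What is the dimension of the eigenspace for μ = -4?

2

T + 4I = [[14, 0, 7], [14, 0, 7], [-14, 0, -7]].
This matrix has rank 1, so its null space has dimension 3 − 1 = 2.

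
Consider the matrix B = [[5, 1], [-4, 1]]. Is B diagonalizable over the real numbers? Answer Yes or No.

No

Characteristic polynomial: p(λ) = λ^2 - 6λ + 9 = (λ - 3)^2.
λ = 3 has algebraic multiplicity 2; rank(B − 3I) = 1, so geometric multiplicity = 1.
Geometric multiplicity < algebraic multiplicity, so B is not diagonalizable.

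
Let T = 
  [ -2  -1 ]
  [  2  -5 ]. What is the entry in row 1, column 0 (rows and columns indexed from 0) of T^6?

Characteristic polynomial: s^2 + 7s + 12 = (s + 3)(s + 4), so the eigenvalues are -4, -3.
s=-4: eigenvector (1, 2).
s=-3: eigenvector (-1, -1).
P = [[1, -1], [2, -1]], D = diag(-4, -3), P⁻¹ = [[-1, 1], [-2, 1]].
T⁶ = P·diag(4096, 729)·P⁻¹ = [[-2638, 3367], [-6734, 7463]].
The requested entry is -6734.

-6734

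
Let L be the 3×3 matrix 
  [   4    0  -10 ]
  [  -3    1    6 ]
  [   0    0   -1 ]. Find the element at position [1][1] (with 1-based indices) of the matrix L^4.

256

Characteristic polynomial: μ^3 - 4μ^2 - μ + 4 = (μ - 4)(μ - 1)(μ + 1), so the eigenvalues are -1, 1, 4.
μ=4: eigenvector (1, -1, 0).
μ=1: eigenvector (0, 1, 0).
μ=-1: eigenvector (2, 0, 1).
P = [[1, 0, 2], [-1, 1, 0], [0, 0, 1]], D = diag(4, 1, -1), P⁻¹ = [[1, 0, -2], [1, 1, -2], [0, 0, 1]].
L⁴ = P·diag(256, 1, 1)·P⁻¹ = [[256, 0, -510], [-255, 1, 510], [0, 0, 1]].
The requested entry is 256.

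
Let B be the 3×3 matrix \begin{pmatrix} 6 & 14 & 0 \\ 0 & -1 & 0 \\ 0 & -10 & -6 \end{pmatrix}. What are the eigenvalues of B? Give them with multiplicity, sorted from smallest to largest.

-6, -1, 6

Characteristic polynomial: p(μ) = μ^3 + μ^2 - 36μ - 36 = (μ - 6)(μ + 1)(μ + 6).
Roots (with multiplicity): -6, -1, 6.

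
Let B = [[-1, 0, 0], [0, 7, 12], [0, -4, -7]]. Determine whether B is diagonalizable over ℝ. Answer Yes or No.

Characteristic polynomial: p(t) = t^3 + t^2 - t - 1 = (t - 1)(t + 1)^2.
t = -1 has algebraic multiplicity 2; rank(B + 1I) = 1, so geometric multiplicity = 2.
Every eigenvalue has geometric = algebraic multiplicity, so B is diagonalizable.

Yes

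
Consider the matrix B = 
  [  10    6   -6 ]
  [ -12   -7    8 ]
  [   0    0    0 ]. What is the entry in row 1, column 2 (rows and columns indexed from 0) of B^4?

Characteristic polynomial: μ^3 - 3μ^2 + 2μ = μ(μ - 2)(μ - 1), so the eigenvalues are 0, 1, 2.
μ=2: eigenvector (3, -4, 0).
μ=0: eigenvector (3, -4, 1).
μ=1: eigenvector (-2, 3, 0).
P = [[3, 3, -2], [-4, -4, 3], [0, 1, 0]], D = diag(2, 0, 1), P⁻¹ = [[3, 2, -1], [0, 0, 1], [4, 3, 0]].
B⁴ = P·diag(16, 0, 1)·P⁻¹ = [[136, 90, -48], [-180, -119, 64], [0, 0, 0]].
The requested entry is 64.

64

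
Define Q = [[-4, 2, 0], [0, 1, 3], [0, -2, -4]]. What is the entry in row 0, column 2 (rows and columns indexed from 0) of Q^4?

Characteristic polynomial: s^3 + 7s^2 + 14s + 8 = (s + 1)(s + 2)(s + 4), so the eigenvalues are -4, -2, -1.
s=-4: eigenvector (1, 0, 0).
s=-1: eigenvector (2, 3, -2).
s=-2: eigenvector (-1, -1, 1).
P = [[1, 2, -1], [0, 3, -1], [0, -2, 1]], D = diag(-4, -1, -2), P⁻¹ = [[1, 0, 1], [0, 1, 1], [0, 2, 3]].
Q⁴ = P·diag(256, 1, 16)·P⁻¹ = [[256, -30, 210], [0, -29, -45], [0, 30, 46]].
The requested entry is 210.

210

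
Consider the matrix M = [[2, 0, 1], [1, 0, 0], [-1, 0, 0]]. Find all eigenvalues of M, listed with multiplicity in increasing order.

0, 1, 1

Characteristic polynomial: p(r) = r^3 - 2r^2 + r = r(r - 1)^2.
Roots (with multiplicity): 0, 1, 1.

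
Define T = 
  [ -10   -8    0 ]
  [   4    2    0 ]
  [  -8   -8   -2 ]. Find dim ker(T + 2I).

2

T + 2I = [[-8, -8, 0], [4, 4, 0], [-8, -8, 0]].
This matrix has rank 1, so its null space has dimension 3 − 1 = 2.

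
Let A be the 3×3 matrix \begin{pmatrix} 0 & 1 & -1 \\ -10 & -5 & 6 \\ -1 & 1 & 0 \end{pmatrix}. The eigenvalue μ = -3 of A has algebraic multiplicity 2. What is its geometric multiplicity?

1

A + 3I = [[3, 1, -1], [-10, -2, 6], [-1, 1, 3]].
This matrix has rank 2, so its null space has dimension 3 − 2 = 1.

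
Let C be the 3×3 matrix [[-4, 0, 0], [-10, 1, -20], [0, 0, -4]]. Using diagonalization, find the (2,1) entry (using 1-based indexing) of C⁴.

Characteristic polynomial: t^3 + 7t^2 + 8t - 16 = (t - 1)(t + 4)^2, so the eigenvalues are -4, -4, 1.
t=-4: eigenvector (-2, 0, 1).
t=1: eigenvector (0, 1, 0).
t=-4: eigenvector (1, 2, 0).
P = [[-2, 0, 1], [0, 1, 2], [1, 0, 0]], D = diag(-4, 1, -4), P⁻¹ = [[0, 0, 1], [-2, 1, -4], [1, 0, 2]].
C⁴ = P·diag(256, 1, 256)·P⁻¹ = [[256, 0, 0], [510, 1, 1020], [0, 0, 256]].
The requested entry is 510.

510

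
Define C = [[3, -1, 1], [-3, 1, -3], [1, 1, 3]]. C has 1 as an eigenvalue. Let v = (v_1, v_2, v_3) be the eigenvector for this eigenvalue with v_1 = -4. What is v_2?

C − 1I = [[2, -1, 1], [-3, 0, -3], [1, 1, 2]].
Solving (C − 1I)v = 0 gives the eigenspace spanned by (-4, -4, 4).
With v_1 = -4, v = (-4, -4, 4), so v_2 = -4.

-4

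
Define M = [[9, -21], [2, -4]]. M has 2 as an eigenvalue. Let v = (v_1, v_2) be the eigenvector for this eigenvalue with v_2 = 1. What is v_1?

M − 2I = [[7, -21], [2, -6]].
Solving (M − 2I)v = 0 gives the eigenspace spanned by (3, 1).
With v_2 = 1, v = (3, 1), so v_1 = 3.

3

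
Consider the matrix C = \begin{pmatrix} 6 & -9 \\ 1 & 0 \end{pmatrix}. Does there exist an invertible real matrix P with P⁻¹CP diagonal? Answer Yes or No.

Characteristic polynomial: p(s) = s^2 - 6s + 9 = (s - 3)^2.
s = 3 has algebraic multiplicity 2; rank(C − 3I) = 1, so geometric multiplicity = 1.
Geometric multiplicity < algebraic multiplicity, so C is not diagonalizable.

No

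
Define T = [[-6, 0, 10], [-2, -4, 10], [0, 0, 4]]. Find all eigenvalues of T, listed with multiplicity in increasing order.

Characteristic polynomial: p(r) = r^3 + 6r^2 - 16r - 96 = (r - 4)(r + 4)(r + 6).
Roots (with multiplicity): -6, -4, 4.

-6, -4, 4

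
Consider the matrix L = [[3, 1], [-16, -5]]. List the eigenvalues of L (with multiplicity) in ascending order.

-1, -1

Characteristic polynomial: p(t) = t^2 + 2t + 1 = (t + 1)^2.
Roots (with multiplicity): -1, -1.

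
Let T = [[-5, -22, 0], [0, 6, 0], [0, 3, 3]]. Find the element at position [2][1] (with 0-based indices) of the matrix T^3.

Characteristic polynomial: s^3 - 4s^2 - 27s + 90 = (s - 6)(s - 3)(s + 5), so the eigenvalues are -5, 3, 6.
s=6: eigenvector (-2, 1, 1).
s=-5: eigenvector (1, 0, 0).
s=3: eigenvector (0, 0, 1).
P = [[-2, 1, 0], [1, 0, 0], [1, 0, 1]], D = diag(6, -5, 3), P⁻¹ = [[0, 1, 0], [1, 2, 0], [0, -1, 1]].
T³ = P·diag(216, -125, 27)·P⁻¹ = [[-125, -682, 0], [0, 216, 0], [0, 189, 27]].
The requested entry is 189.

189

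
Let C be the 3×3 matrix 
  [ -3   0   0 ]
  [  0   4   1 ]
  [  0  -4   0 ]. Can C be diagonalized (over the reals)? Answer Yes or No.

Characteristic polynomial: p(t) = t^3 - t^2 - 8t + 12 = (t - 2)^2(t + 3).
t = 2 has algebraic multiplicity 2; rank(C − 2I) = 2, so geometric multiplicity = 1.
Geometric multiplicity < algebraic multiplicity, so C is not diagonalizable.

No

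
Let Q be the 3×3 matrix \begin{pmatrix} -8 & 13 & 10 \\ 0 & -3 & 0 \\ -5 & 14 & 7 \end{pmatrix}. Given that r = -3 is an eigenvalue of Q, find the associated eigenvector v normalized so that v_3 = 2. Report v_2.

0

Q + 3I = [[-5, 13, 10], [0, 0, 0], [-5, 14, 10]].
Solving (Q + 3I)v = 0 gives the eigenspace spanned by (4, 0, 2).
With v_3 = 2, v = (4, 0, 2), so v_2 = 0.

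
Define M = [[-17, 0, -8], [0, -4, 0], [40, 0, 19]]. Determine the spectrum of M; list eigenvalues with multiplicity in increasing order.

Characteristic polynomial: p(μ) = μ^3 + 2μ^2 - 11μ - 12 = (μ - 3)(μ + 1)(μ + 4).
Roots (with multiplicity): -4, -1, 3.

-4, -1, 3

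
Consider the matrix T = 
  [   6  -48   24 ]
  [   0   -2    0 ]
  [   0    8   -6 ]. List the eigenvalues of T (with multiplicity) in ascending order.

Characteristic polynomial: p(s) = s^3 + 2s^2 - 36s - 72 = (s - 6)(s + 2)(s + 6).
Roots (with multiplicity): -6, -2, 6.

-6, -2, 6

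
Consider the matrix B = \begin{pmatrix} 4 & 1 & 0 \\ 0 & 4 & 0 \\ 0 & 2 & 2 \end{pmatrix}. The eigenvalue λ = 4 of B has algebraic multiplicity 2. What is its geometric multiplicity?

B − 4I = [[0, 1, 0], [0, 0, 0], [0, 2, -2]].
This matrix has rank 2, so its null space has dimension 3 − 2 = 1.

1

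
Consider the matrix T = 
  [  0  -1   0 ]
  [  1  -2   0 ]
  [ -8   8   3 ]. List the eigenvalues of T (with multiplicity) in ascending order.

Characteristic polynomial: p(r) = r^3 - r^2 - 5r - 3 = (r - 3)(r + 1)^2.
Roots (with multiplicity): -1, -1, 3.

-1, -1, 3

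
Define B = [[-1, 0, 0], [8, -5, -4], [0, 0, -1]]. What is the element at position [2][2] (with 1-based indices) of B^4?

625

Characteristic polynomial: r^3 + 7r^2 + 11r + 5 = (r + 1)^2(r + 5), so the eigenvalues are -5, -1, -1.
r=-1: eigenvector (1, 0, 2).
r=-5: eigenvector (0, 1, 0).
r=-1: eigenvector (0, -1, 1).
P = [[1, 0, 0], [0, 1, -1], [2, 0, 1]], D = diag(-1, -5, -1), P⁻¹ = [[1, 0, 0], [-2, 1, 1], [-2, 0, 1]].
B⁴ = P·diag(1, 625, 1)·P⁻¹ = [[1, 0, 0], [-1248, 625, 624], [0, 0, 1]].
The requested entry is 625.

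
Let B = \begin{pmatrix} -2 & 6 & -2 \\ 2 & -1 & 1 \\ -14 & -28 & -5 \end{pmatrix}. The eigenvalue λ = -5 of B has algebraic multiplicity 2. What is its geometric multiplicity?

1

B + 5I = [[3, 6, -2], [2, 4, 1], [-14, -28, 0]].
This matrix has rank 2, so its null space has dimension 3 − 2 = 1.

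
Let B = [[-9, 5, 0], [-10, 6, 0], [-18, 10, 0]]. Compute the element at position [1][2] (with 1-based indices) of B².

-15

Characteristic polynomial: μ^3 + 3μ^2 - 4μ = μ(μ - 1)(μ + 4), so the eigenvalues are -4, 0, 1.
μ=0: eigenvector (0, 0, 1).
μ=1: eigenvector (1, 2, 2).
μ=-4: eigenvector (1, 1, 2).
P = [[0, 1, 1], [0, 2, 1], [1, 2, 2]], D = diag(0, 1, -4), P⁻¹ = [[-2, 0, 1], [-1, 1, 0], [2, -1, 0]].
B² = P·diag(0, 1, 16)·P⁻¹ = [[31, -15, 0], [30, -14, 0], [62, -30, 0]].
The requested entry is -15.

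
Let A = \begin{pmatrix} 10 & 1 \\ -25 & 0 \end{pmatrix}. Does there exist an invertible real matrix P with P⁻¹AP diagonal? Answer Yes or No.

No

Characteristic polynomial: p(t) = t^2 - 10t + 25 = (t - 5)^2.
t = 5 has algebraic multiplicity 2; rank(A − 5I) = 1, so geometric multiplicity = 1.
Geometric multiplicity < algebraic multiplicity, so A is not diagonalizable.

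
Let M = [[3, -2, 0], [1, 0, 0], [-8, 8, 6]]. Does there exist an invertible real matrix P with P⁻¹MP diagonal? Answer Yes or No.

Characteristic polynomial: p(λ) = λ^3 - 9λ^2 + 20λ - 12 = (λ - 6)(λ - 2)(λ - 1).
All 3 eigenvalues are distinct, so M is diagonalizable.

Yes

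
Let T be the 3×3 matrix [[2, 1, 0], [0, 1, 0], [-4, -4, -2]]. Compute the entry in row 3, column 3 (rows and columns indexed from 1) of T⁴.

16

Characteristic polynomial: λ^3 - λ^2 - 4λ + 4 = (λ - 2)(λ - 1)(λ + 2), so the eigenvalues are -2, 1, 2.
λ=2: eigenvector (1, 0, -1).
λ=1: eigenvector (-1, 1, 0).
λ=-2: eigenvector (0, 0, 1).
P = [[1, -1, 0], [0, 1, 0], [-1, 0, 1]], D = diag(2, 1, -2), P⁻¹ = [[1, 1, 0], [0, 1, 0], [1, 1, 1]].
T⁴ = P·diag(16, 1, 16)·P⁻¹ = [[16, 15, 0], [0, 1, 0], [0, 0, 16]].
The requested entry is 16.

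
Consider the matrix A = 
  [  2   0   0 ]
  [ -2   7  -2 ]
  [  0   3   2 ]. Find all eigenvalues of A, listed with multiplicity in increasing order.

2, 4, 5

Characteristic polynomial: p(λ) = λ^3 - 11λ^2 + 38λ - 40 = (λ - 5)(λ - 4)(λ - 2).
Roots (with multiplicity): 2, 4, 5.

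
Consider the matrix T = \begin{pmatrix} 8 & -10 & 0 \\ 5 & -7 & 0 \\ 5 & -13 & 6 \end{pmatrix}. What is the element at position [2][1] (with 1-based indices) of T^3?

35

Characteristic polynomial: μ^3 - 7μ^2 + 36 = (μ - 6)(μ - 3)(μ + 2), so the eigenvalues are -2, 3, 6.
μ=3: eigenvector (2, 1, 1).
μ=-2: eigenvector (1, 1, 1).
μ=6: eigenvector (0, 0, 1).
P = [[2, 1, 0], [1, 1, 0], [1, 1, 1]], D = diag(3, -2, 6), P⁻¹ = [[1, -1, 0], [-1, 2, 0], [0, -1, 1]].
T³ = P·diag(27, -8, 216)·P⁻¹ = [[62, -70, 0], [35, -43, 0], [35, -259, 216]].
The requested entry is 35.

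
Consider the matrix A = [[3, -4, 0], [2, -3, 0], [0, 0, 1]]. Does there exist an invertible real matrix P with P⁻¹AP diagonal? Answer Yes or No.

Characteristic polynomial: p(μ) = μ^3 - μ^2 - μ + 1 = (μ - 1)^2(μ + 1).
μ = 1 has algebraic multiplicity 2; rank(A − 1I) = 1, so geometric multiplicity = 2.
Every eigenvalue has geometric = algebraic multiplicity, so A is diagonalizable.

Yes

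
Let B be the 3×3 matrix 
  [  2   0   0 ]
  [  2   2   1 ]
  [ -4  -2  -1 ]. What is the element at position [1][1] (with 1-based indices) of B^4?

Characteristic polynomial: s^3 - 3s^2 + 2s = s(s - 2)(s - 1), so the eigenvalues are 0, 1, 2.
s=2: eigenvector (1, 1, -2).
s=0: eigenvector (0, 1, -2).
s=1: eigenvector (0, 1, -1).
P = [[1, 0, 0], [1, 1, 1], [-2, -2, -1]], D = diag(2, 0, 1), P⁻¹ = [[1, 0, 0], [-1, -1, -1], [0, 2, 1]].
B⁴ = P·diag(16, 0, 1)·P⁻¹ = [[16, 0, 0], [16, 2, 1], [-32, -2, -1]].
The requested entry is 16.

16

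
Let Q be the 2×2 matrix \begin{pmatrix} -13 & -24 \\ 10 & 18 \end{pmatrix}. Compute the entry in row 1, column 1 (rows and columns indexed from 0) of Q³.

Characteristic polynomial: s^2 - 5s + 6 = (s - 3)(s - 2), so the eigenvalues are 2, 3.
s=3: eigenvector (3, -2).
s=2: eigenvector (-8, 5).
P = [[3, -8], [-2, 5]], D = diag(3, 2), P⁻¹ = [[-5, -8], [-2, -3]].
Q³ = P·diag(27, 8)·P⁻¹ = [[-277, -456], [190, 312]].
The requested entry is 312.

312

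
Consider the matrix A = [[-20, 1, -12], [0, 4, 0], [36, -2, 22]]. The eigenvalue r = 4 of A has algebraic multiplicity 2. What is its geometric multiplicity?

1

A − 4I = [[-24, 1, -12], [0, 0, 0], [36, -2, 18]].
This matrix has rank 2, so its null space has dimension 3 − 2 = 1.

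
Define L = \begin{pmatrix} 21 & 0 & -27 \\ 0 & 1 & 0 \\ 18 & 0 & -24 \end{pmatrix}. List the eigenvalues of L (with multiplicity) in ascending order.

-6, 1, 3

Characteristic polynomial: p(r) = r^3 + 2r^2 - 21r + 18 = (r - 3)(r - 1)(r + 6).
Roots (with multiplicity): -6, 1, 3.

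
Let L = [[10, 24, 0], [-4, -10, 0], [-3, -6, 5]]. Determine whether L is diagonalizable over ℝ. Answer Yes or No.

Yes

Characteristic polynomial: p(μ) = μ^3 - 5μ^2 - 4μ + 20 = (μ - 5)(μ - 2)(μ + 2).
All 3 eigenvalues are distinct, so L is diagonalizable.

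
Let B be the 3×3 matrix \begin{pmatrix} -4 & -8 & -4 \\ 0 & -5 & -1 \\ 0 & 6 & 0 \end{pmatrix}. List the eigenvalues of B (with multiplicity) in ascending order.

Characteristic polynomial: p(r) = r^3 + 9r^2 + 26r + 24 = (r + 2)(r + 3)(r + 4).
Roots (with multiplicity): -4, -3, -2.

-4, -3, -2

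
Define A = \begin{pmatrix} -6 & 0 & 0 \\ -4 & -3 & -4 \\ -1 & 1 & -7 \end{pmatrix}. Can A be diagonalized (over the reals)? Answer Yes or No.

Characteristic polynomial: p(λ) = λ^3 + 16λ^2 + 85λ + 150 = (λ + 5)^2(λ + 6).
λ = -5 has algebraic multiplicity 2; rank(A + 5I) = 2, so geometric multiplicity = 1.
Geometric multiplicity < algebraic multiplicity, so A is not diagonalizable.

No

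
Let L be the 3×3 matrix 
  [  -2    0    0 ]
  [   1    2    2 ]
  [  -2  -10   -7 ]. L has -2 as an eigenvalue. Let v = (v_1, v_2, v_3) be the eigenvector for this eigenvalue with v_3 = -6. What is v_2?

L + 2I = [[0, 0, 0], [1, 4, 2], [-2, -10, -5]].
Solving (L + 2I)v = 0 gives the eigenspace spanned by (0, 3, -6).
With v_3 = -6, v = (0, 3, -6), so v_2 = 3.

3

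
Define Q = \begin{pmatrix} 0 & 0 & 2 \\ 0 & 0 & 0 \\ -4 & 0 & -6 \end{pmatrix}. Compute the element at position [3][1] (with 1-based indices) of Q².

24

Characteristic polynomial: μ^3 + 6μ^2 + 8μ = μ(μ + 2)(μ + 4), so the eigenvalues are -4, -2, 0.
μ=-4: eigenvector (1, 0, -2).
μ=-2: eigenvector (1, 0, -1).
μ=0: eigenvector (0, 1, 0).
P = [[1, 1, 0], [0, 0, 1], [-2, -1, 0]], D = diag(-4, -2, 0), P⁻¹ = [[-1, 0, -1], [2, 0, 1], [0, 1, 0]].
Q² = P·diag(16, 4, 0)·P⁻¹ = [[-8, 0, -12], [0, 0, 0], [24, 0, 28]].
The requested entry is 24.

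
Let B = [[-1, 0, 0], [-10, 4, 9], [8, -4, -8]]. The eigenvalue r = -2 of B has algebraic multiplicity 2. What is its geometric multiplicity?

B + 2I = [[1, 0, 0], [-10, 6, 9], [8, -4, -6]].
This matrix has rank 2, so its null space has dimension 3 − 2 = 1.

1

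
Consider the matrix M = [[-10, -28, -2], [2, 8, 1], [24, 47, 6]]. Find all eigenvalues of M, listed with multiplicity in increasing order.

Characteristic polynomial: p(t) = t^3 - 4t^2 - 35t + 150 = (t - 5)^2(t + 6).
Roots (with multiplicity): -6, 5, 5.

-6, 5, 5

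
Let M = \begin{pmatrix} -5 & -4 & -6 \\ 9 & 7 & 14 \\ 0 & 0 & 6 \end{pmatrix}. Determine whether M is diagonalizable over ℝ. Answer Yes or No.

Characteristic polynomial: p(λ) = λ^3 - 8λ^2 + 13λ - 6 = (λ - 6)(λ - 1)^2.
λ = 1 has algebraic multiplicity 2; rank(M − 1I) = 2, so geometric multiplicity = 1.
Geometric multiplicity < algebraic multiplicity, so M is not diagonalizable.

No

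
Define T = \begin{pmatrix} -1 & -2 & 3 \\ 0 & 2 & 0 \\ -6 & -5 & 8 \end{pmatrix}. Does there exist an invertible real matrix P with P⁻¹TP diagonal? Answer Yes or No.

No

Characteristic polynomial: p(r) = r^3 - 9r^2 + 24r - 20 = (r - 5)(r - 2)^2.
r = 2 has algebraic multiplicity 2; rank(T − 2I) = 2, so geometric multiplicity = 1.
Geometric multiplicity < algebraic multiplicity, so T is not diagonalizable.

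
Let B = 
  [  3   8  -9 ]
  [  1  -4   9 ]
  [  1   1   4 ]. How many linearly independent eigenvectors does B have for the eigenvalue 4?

B − 4I = [[-1, 8, -9], [1, -8, 9], [1, 1, 0]].
This matrix has rank 2, so its null space has dimension 3 − 2 = 1.

1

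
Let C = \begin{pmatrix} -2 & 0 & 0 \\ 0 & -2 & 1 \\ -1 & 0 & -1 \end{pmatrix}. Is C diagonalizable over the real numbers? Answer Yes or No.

Characteristic polynomial: p(μ) = μ^3 + 5μ^2 + 8μ + 4 = (μ + 1)(μ + 2)^2.
μ = -2 has algebraic multiplicity 2; rank(C + 2I) = 2, so geometric multiplicity = 1.
Geometric multiplicity < algebraic multiplicity, so C is not diagonalizable.

No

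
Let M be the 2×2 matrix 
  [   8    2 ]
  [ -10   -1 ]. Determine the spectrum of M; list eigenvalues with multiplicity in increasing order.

Characteristic polynomial: p(s) = s^2 - 7s + 12 = (s - 4)(s - 3).
Roots (with multiplicity): 3, 4.

3, 4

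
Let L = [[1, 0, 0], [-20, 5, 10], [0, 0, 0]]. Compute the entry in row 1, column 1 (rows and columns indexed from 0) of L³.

Characteristic polynomial: t^3 - 6t^2 + 5t = t(t - 5)(t - 1), so the eigenvalues are 0, 1, 5.
t=1: eigenvector (1, 5, 0).
t=0: eigenvector (0, -2, 1).
t=5: eigenvector (0, 1, 0).
P = [[1, 0, 0], [5, -2, 1], [0, 1, 0]], D = diag(1, 0, 5), P⁻¹ = [[1, 0, 0], [0, 0, 1], [-5, 1, 2]].
L³ = P·diag(1, 0, 125)·P⁻¹ = [[1, 0, 0], [-620, 125, 250], [0, 0, 0]].
The requested entry is 125.

125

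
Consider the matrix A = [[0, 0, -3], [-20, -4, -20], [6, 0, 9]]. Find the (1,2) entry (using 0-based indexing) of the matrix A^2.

-40

Characteristic polynomial: r^3 - 5r^2 - 18r + 72 = (r - 6)(r - 3)(r + 4), so the eigenvalues are -4, 3, 6.
r=6: eigenvector (1, 2, -2).
r=3: eigenvector (1, 0, -1).
r=-4: eigenvector (0, 1, 0).
P = [[1, 1, 0], [2, 0, 1], [-2, -1, 0]], D = diag(6, 3, -4), P⁻¹ = [[-1, 0, -1], [2, 0, 1], [2, 1, 2]].
A² = P·diag(36, 9, 16)·P⁻¹ = [[-18, 0, -27], [-40, 16, -40], [54, 0, 63]].
The requested entry is -40.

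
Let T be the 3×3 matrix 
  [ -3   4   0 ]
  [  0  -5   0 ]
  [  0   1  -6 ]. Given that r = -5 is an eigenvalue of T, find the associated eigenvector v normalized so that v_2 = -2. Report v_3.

T + 5I = [[2, 4, 0], [0, 0, 0], [0, 1, -1]].
Solving (T + 5I)v = 0 gives the eigenspace spanned by (4, -2, -2).
With v_2 = -2, v = (4, -2, -2), so v_3 = -2.

-2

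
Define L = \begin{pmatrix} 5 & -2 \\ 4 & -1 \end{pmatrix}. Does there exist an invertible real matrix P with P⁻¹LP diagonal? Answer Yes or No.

Characteristic polynomial: p(s) = s^2 - 4s + 3 = (s - 3)(s - 1).
All 2 eigenvalues are distinct, so L is diagonalizable.

Yes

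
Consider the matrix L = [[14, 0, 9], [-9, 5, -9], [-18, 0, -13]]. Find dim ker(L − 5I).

L − 5I = [[9, 0, 9], [-9, 0, -9], [-18, 0, -18]].
This matrix has rank 1, so its null space has dimension 3 − 1 = 2.

2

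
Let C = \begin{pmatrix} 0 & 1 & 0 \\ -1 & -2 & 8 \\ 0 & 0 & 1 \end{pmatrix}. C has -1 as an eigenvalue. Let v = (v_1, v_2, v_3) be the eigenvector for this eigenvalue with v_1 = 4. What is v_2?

-4

C + 1I = [[1, 1, 0], [-1, -1, 8], [0, 0, 2]].
Solving (C + 1I)v = 0 gives the eigenspace spanned by (4, -4, 0).
With v_1 = 4, v = (4, -4, 0), so v_2 = -4.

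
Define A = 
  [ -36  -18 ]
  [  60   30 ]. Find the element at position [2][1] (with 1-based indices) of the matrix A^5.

77760

Characteristic polynomial: t^2 + 6t = t(t + 6), so the eigenvalues are -6, 0.
t=0: eigenvector (1, -2).
t=-6: eigenvector (3, -5).
P = [[1, 3], [-2, -5]], D = diag(0, -6), P⁻¹ = [[-5, -3], [2, 1]].
A⁵ = P·diag(0, -7776)·P⁻¹ = [[-46656, -23328], [77760, 38880]].
The requested entry is 77760.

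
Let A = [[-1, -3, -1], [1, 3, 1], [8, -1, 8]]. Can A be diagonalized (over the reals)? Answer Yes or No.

Characteristic polynomial: p(r) = r^3 - 10r^2 + 25r = r(r - 5)^2.
r = 5 has algebraic multiplicity 2; rank(A − 5I) = 2, so geometric multiplicity = 1.
Geometric multiplicity < algebraic multiplicity, so A is not diagonalizable.

No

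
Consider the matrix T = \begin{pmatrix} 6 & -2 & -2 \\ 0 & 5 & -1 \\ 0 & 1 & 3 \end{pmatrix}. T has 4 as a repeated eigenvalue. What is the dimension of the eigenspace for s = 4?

1

T − 4I = [[2, -2, -2], [0, 1, -1], [0, 1, -1]].
This matrix has rank 2, so its null space has dimension 3 − 2 = 1.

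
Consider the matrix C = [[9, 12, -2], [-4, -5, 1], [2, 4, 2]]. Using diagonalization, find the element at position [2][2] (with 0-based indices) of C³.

Characteristic polynomial: λ^3 - 6λ^2 + 11λ - 6 = (λ - 3)(λ - 2)(λ - 1), so the eigenvalues are 1, 2, 3.
λ=2: eigenvector (2, -1, 1).
λ=3: eigenvector (-2, 1, 0).
λ=1: eigenvector (-5, 3, -2).
P = [[2, -2, -5], [-1, 1, 3], [1, 0, -2]], D = diag(2, 3, 1), P⁻¹ = [[2, 4, 1], [-1, -1, 1], [1, 2, 0]].
C³ = P·diag(8, 27, 1)·P⁻¹ = [[81, 108, -38], [-40, -53, 19], [14, 28, 8]].
The requested entry is 8.

8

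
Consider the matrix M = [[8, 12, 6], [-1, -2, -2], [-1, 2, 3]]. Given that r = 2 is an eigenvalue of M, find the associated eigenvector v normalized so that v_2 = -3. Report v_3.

M − 2I = [[6, 12, 6], [-1, -4, -2], [-1, 2, 1]].
Solving (M − 2I)v = 0 gives the eigenspace spanned by (0, -3, 6).
With v_2 = -3, v = (0, -3, 6), so v_3 = 6.

6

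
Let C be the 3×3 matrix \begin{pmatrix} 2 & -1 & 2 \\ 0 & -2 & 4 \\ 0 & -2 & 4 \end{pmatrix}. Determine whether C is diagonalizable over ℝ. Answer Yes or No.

No

Characteristic polynomial: p(s) = s^3 - 4s^2 + 4s = s(s - 2)^2.
s = 2 has algebraic multiplicity 2; rank(C − 2I) = 2, so geometric multiplicity = 1.
Geometric multiplicity < algebraic multiplicity, so C is not diagonalizable.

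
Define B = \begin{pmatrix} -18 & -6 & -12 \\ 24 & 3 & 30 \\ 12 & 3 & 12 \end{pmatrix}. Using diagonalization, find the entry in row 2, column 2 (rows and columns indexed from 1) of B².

-45

Characteristic polynomial: s^3 + 3s^2 - 36s - 108 = (s - 6)(s + 3)(s + 6), so the eigenvalues are -6, -3, 6.
s=-6: eigenvector (2, -2, -1).
s=-3: eigenvector (-2, 3, 1).
s=6: eigenvector (-1, 2, 1).
P = [[2, -2, -1], [-2, 3, 2], [-1, 1, 1]], D = diag(-6, -3, 6), P⁻¹ = [[1, 1, -1], [0, 1, -2], [1, 0, 2]].
B² = P·diag(36, 9, 36)·P⁻¹ = [[36, 54, -108], [0, -45, 162], [0, -27, 90]].
The requested entry is -45.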